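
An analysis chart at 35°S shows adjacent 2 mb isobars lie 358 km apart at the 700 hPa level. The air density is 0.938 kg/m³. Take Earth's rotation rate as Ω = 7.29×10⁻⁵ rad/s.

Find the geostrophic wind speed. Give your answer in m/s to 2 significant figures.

7.1 m/s

Coriolis parameter at 35°S:
f = 2Ω sin φ = 2 × 7.29×10⁻⁵ × sin 35° = 8.36×10⁻⁵ s⁻¹
Pressure gradient: |∂P/∂n| = 200 Pa / 358000 m = 5.59×10⁻⁴ Pa/m
Geostrophic balance (pressure-gradient force = Coriolis force):
V_g = (1/(fρ)) |∂P/∂n| = 5.59×10⁻⁴ / (8.36×10⁻⁵ × 0.938) = 7.12 m/s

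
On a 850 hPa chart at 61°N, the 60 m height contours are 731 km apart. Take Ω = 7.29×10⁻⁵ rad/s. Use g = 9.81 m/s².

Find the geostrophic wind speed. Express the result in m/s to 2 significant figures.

6.3 m/s

Coriolis parameter at 61°N:
f = 2Ω sin φ = 2 × 7.29×10⁻⁵ × sin 61° = 1.28×10⁻⁴ s⁻¹
Height gradient: |∂Z/∂n| = 60 m / 731000 m = 8.21×10⁻⁵
On a pressure surface, geostrophic balance gives V_g = (g/f)|∂Z/∂n|:
V_g = 9.81 × 8.21×10⁻⁵ / 1.28×10⁻⁴ = 6.31 m/s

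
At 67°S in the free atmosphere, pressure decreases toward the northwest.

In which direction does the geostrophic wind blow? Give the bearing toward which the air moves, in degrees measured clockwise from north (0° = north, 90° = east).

225°

The pressure-gradient force points toward the northwest (bearing 315°).
Geostrophic balance: in the Southern Hemisphere the Coriolis force deflects motion to the left, so the geostrophic wind blows 90° to the left of the pressure-gradient force (low pressure on the right).
Rotating 315° by 90° counterclockwise gives 225° — the wind blows toward the southwest.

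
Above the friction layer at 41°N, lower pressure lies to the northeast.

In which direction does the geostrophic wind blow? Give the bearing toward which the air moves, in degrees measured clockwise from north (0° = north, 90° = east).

The pressure-gradient force points toward the northeast (bearing 045°).
Geostrophic balance: in the Northern Hemisphere the Coriolis force deflects motion to the right, so the geostrophic wind blows 90° to the right of the pressure-gradient force (low pressure on the left).
Rotating 045° by 90° clockwise gives 135° — the wind blows toward the southeast.

135°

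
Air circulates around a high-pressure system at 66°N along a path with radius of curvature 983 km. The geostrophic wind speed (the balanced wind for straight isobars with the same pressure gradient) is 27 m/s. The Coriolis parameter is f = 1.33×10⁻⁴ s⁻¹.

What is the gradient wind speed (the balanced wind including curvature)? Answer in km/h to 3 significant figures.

137 km/h

Around a high, pressure-gradient force acts outward with centrifugal, so Coriolis balances both:
fV = (1/ρ)|∂P/∂n| + V²/R  →  V² − fR·V + fR·V_g = 0
With fR = 1.33×10⁻⁴ × 983×10³ m = 131 m/s:
V = [fR − √((fR)² − 4 fR V_g)]/2 = [131 − √(131² − 4×131×27)]/2 = 38.1 m/s
Supergeostrophic (V > V_g = 27 m/s), as expected around a high.
Converting: 38.1 m/s × 3.6 = 137 km/h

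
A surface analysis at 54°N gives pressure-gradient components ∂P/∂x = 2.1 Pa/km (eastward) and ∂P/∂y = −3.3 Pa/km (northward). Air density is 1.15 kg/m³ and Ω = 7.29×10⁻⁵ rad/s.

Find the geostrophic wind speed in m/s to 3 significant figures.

Coriolis parameter at 54°N:
f = 2Ω sin φ = 2 × 7.29×10⁻⁵ × sin 54° = 1.18×10⁻⁴ s⁻¹
Component geostrophic relations (x east, y north):
u_g = −(1/(fρ)) ∂P/∂y,  v_g = (1/(fρ)) ∂P/∂x
u_g = −(−3.3×10⁻³)/(1.18×10⁻⁴ × 1.15) = 24.3 m/s;  v_g = (2.1×10⁻³)/(1.18×10⁻⁴ × 1.15) = 15.5 m/s
|V_g| = √(u_g² + v_g²) = 28.8 m/s

28.8 m/s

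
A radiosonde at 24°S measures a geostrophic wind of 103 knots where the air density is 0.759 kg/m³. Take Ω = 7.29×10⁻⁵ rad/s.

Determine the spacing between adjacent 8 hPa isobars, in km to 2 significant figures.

340 km

Coriolis parameter at 24°S:
f = 2Ω sin φ = 2 × 7.29×10⁻⁵ × sin 24° = 5.93×10⁻⁵ s⁻¹
Wind speed in SI: 103 knots = 53.0 m/s
Geostrophic balance rearranged: |∂P/∂n| = f ρ V_g
|∂P/∂n| = 5.93×10⁻⁵ × 0.759 × 53.0 = 2.38×10⁻³ Pa/m
Isobar spacing: Δn = ΔP/|∂P/∂n| = 800 Pa / 2.38×10⁻³ Pa/m = 335430 m ≈ 340 km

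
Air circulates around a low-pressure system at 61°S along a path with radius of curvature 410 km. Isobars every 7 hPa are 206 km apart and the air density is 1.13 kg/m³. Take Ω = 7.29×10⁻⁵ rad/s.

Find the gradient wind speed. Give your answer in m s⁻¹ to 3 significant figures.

17.6 m s⁻¹

Coriolis parameter at 61°S:
f = 2Ω sin φ = 2 × 7.29×10⁻⁵ × sin 61° = 1.28×10⁻⁴ s⁻¹
Pressure gradient: |∂P/∂n| = 700 Pa / 206000 m = 3.40×10⁻³ Pa/m
Geostrophic speed: V_g = |∂P/∂n|/(fρ) = 3.40×10⁻³/(1.28×10⁻⁴ × 1.13) = 23.6 m/s
Around a low, centrifugal force acts outward with Coriolis, so pressure-gradient force balances both:
(1/ρ)|∂P/∂n| = fV + V²/R  →  V² + fR·V − fR·V_g = 0
With fR = 1.28×10⁻⁴ × 410×10³ m = 52.3 m/s:
V = [−fR + √((fR)² + 4 fR V_g)]/2 = [−52.3 + √(52.3² + 4×52.3×23.6)]/2 = 17.6 m/s
Subgeostrophic (V < V_g = 23.6 m/s), as expected around a low.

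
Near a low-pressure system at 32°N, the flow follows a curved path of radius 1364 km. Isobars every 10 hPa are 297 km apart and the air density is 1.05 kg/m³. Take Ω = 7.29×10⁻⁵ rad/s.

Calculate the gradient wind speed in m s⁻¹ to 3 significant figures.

Coriolis parameter at 32°N:
f = 2Ω sin φ = 2 × 7.29×10⁻⁵ × sin 32° = 7.73×10⁻⁵ s⁻¹
Pressure gradient: |∂P/∂n| = 1000 Pa / 297000 m = 3.37×10⁻³ Pa/m
Geostrophic speed: V_g = |∂P/∂n|/(fρ) = 3.37×10⁻³/(7.73×10⁻⁵ × 1.05) = 41.5 m/s
Around a low, centrifugal force acts outward with Coriolis, so pressure-gradient force balances both:
(1/ρ)|∂P/∂n| = fV + V²/R  →  V² + fR·V − fR·V_g = 0
With fR = 7.73×10⁻⁵ × 1364×10³ m = 105 m/s:
V = [−fR + √((fR)² + 4 fR V_g)]/2 = [−105 + √(105² + 4×105×41.5)]/2 = 31.9 m/s
Subgeostrophic (V < V_g = 41.5 m/s), as expected around a low.

31.9 m s⁻¹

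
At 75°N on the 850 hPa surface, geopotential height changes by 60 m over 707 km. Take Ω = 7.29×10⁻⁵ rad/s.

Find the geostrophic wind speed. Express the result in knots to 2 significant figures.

Coriolis parameter at 75°N:
f = 2Ω sin φ = 2 × 7.29×10⁻⁵ × sin 75° = 1.41×10⁻⁴ s⁻¹
Height gradient: |∂Z/∂n| = 60 m / 707000 m = 8.49×10⁻⁵
On a pressure surface, geostrophic balance gives V_g = (g/f)|∂Z/∂n|:
V_g = 9.81 × 8.49×10⁻⁵ / 1.41×10⁻⁴ = 5.91 m/s
Converting: 5.91 m/s × 1.944 = 11 knots

11 knots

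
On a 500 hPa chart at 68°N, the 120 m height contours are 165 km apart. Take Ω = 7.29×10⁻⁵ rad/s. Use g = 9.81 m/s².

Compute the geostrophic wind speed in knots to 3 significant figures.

Coriolis parameter at 68°N:
f = 2Ω sin φ = 2 × 7.29×10⁻⁵ × sin 68° = 1.35×10⁻⁴ s⁻¹
Height gradient: |∂Z/∂n| = 120 m / 165000 m = 7.27×10⁻⁴
On a pressure surface, geostrophic balance gives V_g = (g/f)|∂Z/∂n|:
V_g = 9.81 × 7.27×10⁻⁴ / 1.35×10⁻⁴ = 52.8 m/s
Converting: 52.8 m/s × 1.944 = 103 knots

103 knots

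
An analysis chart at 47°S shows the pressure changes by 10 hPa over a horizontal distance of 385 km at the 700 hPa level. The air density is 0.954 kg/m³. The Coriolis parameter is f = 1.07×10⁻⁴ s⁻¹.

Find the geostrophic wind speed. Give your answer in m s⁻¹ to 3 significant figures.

25.4 m s⁻¹

Pressure gradient: |∂P/∂n| = 1000 Pa / 385000 m = 2.60×10⁻³ Pa/m
Geostrophic balance (pressure-gradient force = Coriolis force):
V_g = (1/(fρ)) |∂P/∂n| = 2.60×10⁻³ / (1.07×10⁻⁴ × 0.954) = 25.4 m/s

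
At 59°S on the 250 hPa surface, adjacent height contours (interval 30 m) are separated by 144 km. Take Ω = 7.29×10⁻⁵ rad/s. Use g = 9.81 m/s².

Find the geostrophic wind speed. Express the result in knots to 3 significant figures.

31.8 knots

Coriolis parameter at 59°S:
f = 2Ω sin φ = 2 × 7.29×10⁻⁵ × sin 59° = 1.25×10⁻⁴ s⁻¹
Height gradient: |∂Z/∂n| = 30 m / 144000 m = 2.08×10⁻⁴
On a pressure surface, geostrophic balance gives V_g = (g/f)|∂Z/∂n|:
V_g = 9.81 × 2.08×10⁻⁴ / 1.25×10⁻⁴ = 16.4 m/s
Converting: 16.4 m/s × 1.944 = 31.8 knots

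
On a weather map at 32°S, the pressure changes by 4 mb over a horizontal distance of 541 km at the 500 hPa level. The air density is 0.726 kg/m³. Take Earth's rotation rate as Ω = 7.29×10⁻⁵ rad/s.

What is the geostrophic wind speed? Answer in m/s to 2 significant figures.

Coriolis parameter at 32°S:
f = 2Ω sin φ = 2 × 7.29×10⁻⁵ × sin 32° = 7.73×10⁻⁵ s⁻¹
Pressure gradient: |∂P/∂n| = 400 Pa / 541000 m = 7.39×10⁻⁴ Pa/m
Geostrophic balance (pressure-gradient force = Coriolis force):
V_g = (1/(fρ)) |∂P/∂n| = 7.39×10⁻⁴ / (7.73×10⁻⁵ × 0.726) = 13.2 m/s

13 m/s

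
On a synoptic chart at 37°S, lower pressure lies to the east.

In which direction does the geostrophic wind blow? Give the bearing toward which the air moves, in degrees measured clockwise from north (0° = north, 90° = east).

The pressure-gradient force points toward the east (bearing 090°).
Geostrophic balance: in the Southern Hemisphere the Coriolis force deflects motion to the left, so the geostrophic wind blows 90° to the left of the pressure-gradient force (low pressure on the right).
Rotating 090° by 90° counterclockwise gives 000° — the wind blows toward the north.

000°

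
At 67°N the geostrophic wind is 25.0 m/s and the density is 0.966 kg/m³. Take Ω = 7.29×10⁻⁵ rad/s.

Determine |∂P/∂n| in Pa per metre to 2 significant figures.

3.2×10⁻³ Pa/m

Coriolis parameter at 67°N:
f = 2Ω sin φ = 2 × 7.29×10⁻⁵ × sin 67° = 1.34×10⁻⁴ s⁻¹
Geostrophic balance rearranged: |∂P/∂n| = f ρ V_g
|∂P/∂n| = 1.34×10⁻⁴ × 0.966 × 25.0 = 3.24×10⁻³ Pa/m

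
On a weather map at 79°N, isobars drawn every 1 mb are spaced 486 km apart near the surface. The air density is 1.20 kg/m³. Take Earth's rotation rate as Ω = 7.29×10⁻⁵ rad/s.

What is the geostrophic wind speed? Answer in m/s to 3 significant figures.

1.20 m/s

Coriolis parameter at 79°N:
f = 2Ω sin φ = 2 × 7.29×10⁻⁵ × sin 79° = 1.43×10⁻⁴ s⁻¹
Pressure gradient: |∂P/∂n| = 100 Pa / 486000 m = 2.06×10⁻⁴ Pa/m
Geostrophic balance (pressure-gradient force = Coriolis force):
V_g = (1/(fρ)) |∂P/∂n| = 2.06×10⁻⁴ / (1.43×10⁻⁴ × 1.20) = 1.20 m/s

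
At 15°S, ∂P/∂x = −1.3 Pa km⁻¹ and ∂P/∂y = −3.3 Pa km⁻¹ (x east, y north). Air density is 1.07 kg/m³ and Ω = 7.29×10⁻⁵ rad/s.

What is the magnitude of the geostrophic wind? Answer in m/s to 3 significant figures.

Coriolis parameter at 15°S:
f = 2Ω sin φ = 2 × 7.29×10⁻⁵ × sin 15° = 3.77×10⁻⁵ s⁻¹
In the Southern Hemisphere f is negative: f = −3.77×10⁻⁵ s⁻¹.
Component geostrophic relations (x east, y north):
u_g = −(1/(fρ)) ∂P/∂y,  v_g = (1/(fρ)) ∂P/∂x
u_g = −(−3.3×10⁻³)/(−3.77×10⁻⁵ × 1.07) = −81.7 m/s;  v_g = (−1.3×10⁻³)/(−3.77×10⁻⁵ × 1.07) = 32.2 m/s
|V_g| = √(u_g² + v_g²) = 87.8 m/s

87.8 m/s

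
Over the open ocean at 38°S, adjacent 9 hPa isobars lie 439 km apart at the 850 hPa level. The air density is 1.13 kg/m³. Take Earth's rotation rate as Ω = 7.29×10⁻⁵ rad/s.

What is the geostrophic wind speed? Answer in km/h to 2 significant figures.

Coriolis parameter at 38°S:
f = 2Ω sin φ = 2 × 7.29×10⁻⁵ × sin 38° = 8.98×10⁻⁵ s⁻¹
Pressure gradient: |∂P/∂n| = 900 Pa / 439000 m = 2.05×10⁻³ Pa/m
Geostrophic balance (pressure-gradient force = Coriolis force):
V_g = (1/(fρ)) |∂P/∂n| = 2.05×10⁻³ / (8.98×10⁻⁵ × 1.13) = 20.2 m/s
Converting: 20.2 m/s × 3.6 = 73 km/h

73 km/h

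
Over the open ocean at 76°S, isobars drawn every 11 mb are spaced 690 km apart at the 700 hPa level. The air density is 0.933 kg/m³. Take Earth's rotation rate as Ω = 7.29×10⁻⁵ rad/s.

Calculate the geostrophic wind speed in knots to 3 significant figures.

Coriolis parameter at 76°S:
f = 2Ω sin φ = 2 × 7.29×10⁻⁵ × sin 76° = 1.41×10⁻⁴ s⁻¹
Pressure gradient: |∂P/∂n| = 1100 Pa / 690000 m = 1.59×10⁻³ Pa/m
Geostrophic balance (pressure-gradient force = Coriolis force):
V_g = (1/(fρ)) |∂P/∂n| = 1.59×10⁻³ / (1.41×10⁻⁴ × 0.933) = 12.1 m/s
Converting: 12.1 m/s × 1.944 = 23.5 knots

23.5 knots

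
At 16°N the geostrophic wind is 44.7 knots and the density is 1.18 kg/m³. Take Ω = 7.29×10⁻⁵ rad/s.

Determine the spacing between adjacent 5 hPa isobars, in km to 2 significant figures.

460 km

Coriolis parameter at 16°N:
f = 2Ω sin φ = 2 × 7.29×10⁻⁵ × sin 16° = 4.02×10⁻⁵ s⁻¹
Wind speed in SI: 44.7 knots = 23.0 m/s
Geostrophic balance rearranged: |∂P/∂n| = f ρ V_g
|∂P/∂n| = 4.02×10⁻⁵ × 1.18 × 23.0 = 1.09×10⁻³ Pa/m
Isobar spacing: Δn = ΔP/|∂P/∂n| = 500 Pa / 1.09×10⁻³ Pa/m = 458508 m ≈ 460 km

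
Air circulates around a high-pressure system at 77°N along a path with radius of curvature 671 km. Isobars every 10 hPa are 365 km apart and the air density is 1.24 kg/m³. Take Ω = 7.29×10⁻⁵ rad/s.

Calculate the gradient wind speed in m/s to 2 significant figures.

Coriolis parameter at 77°N:
f = 2Ω sin φ = 2 × 7.29×10⁻⁵ × sin 77° = 1.42×10⁻⁴ s⁻¹
Pressure gradient: |∂P/∂n| = 1000 Pa / 365000 m = 2.74×10⁻³ Pa/m
Geostrophic speed: V_g = |∂P/∂n|/(fρ) = 2.74×10⁻³/(1.42×10⁻⁴ × 1.24) = 15.6 m/s
Around a high, pressure-gradient force acts outward with centrifugal, so Coriolis balances both:
fV = (1/ρ)|∂P/∂n| + V²/R  →  V² − fR·V + fR·V_g = 0
With fR = 1.42×10⁻⁴ × 671×10³ m = 95.3 m/s:
V = [fR − √((fR)² − 4 fR V_g)]/2 = [95.3 − √(95.3² − 4×95.3×15.6)]/2 = 19.6 m/s
Supergeostrophic (V > V_g = 15.6 m/s), as expected around a high.

20 m/s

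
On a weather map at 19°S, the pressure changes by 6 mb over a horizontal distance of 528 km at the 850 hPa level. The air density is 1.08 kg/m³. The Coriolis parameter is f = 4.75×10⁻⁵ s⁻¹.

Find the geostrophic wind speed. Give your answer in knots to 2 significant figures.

43 knots

Pressure gradient: |∂P/∂n| = 600 Pa / 528000 m = 1.14×10⁻³ Pa/m
Geostrophic balance (pressure-gradient force = Coriolis force):
V_g = (1/(fρ)) |∂P/∂n| = 1.14×10⁻³ / (4.75×10⁻⁵ × 1.08) = 22.2 m/s
Converting: 22.2 m/s × 1.944 = 43 knots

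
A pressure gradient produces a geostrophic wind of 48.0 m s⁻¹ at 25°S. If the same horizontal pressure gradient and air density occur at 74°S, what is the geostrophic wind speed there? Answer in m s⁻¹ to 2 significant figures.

With the same pressure gradient and density, V_g ∝ 1/f ∝ 1/sin φ.
V₂ = V₁ · sin φ₁ / sin φ₂ = 48.0 × sin 25° / sin 74°
V₂ = 48.0 × 0.4226/0.9613 = 21 m s⁻¹

21 m s⁻¹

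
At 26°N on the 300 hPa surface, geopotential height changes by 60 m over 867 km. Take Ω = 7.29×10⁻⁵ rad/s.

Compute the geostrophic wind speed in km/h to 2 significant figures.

Coriolis parameter at 26°N:
f = 2Ω sin φ = 2 × 7.29×10⁻⁵ × sin 26° = 6.39×10⁻⁵ s⁻¹
Height gradient: |∂Z/∂n| = 60 m / 867000 m = 6.92×10⁻⁵
On a pressure surface, geostrophic balance gives V_g = (g/f)|∂Z/∂n|:
V_g = 9.81 × 6.92×10⁻⁵ / 6.39×10⁻⁵ = 10.6 m/s
Converting: 10.6 m/s × 3.6 = 38 km/h

38 km/h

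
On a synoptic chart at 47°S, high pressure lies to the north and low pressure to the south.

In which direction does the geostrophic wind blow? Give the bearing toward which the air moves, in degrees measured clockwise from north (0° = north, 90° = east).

The pressure-gradient force points toward the south (bearing 180°).
Geostrophic balance: in the Southern Hemisphere the Coriolis force deflects motion to the left, so the geostrophic wind blows 90° to the left of the pressure-gradient force (low pressure on the right).
Rotating 180° by 90° counterclockwise gives 090° — the wind blows toward the east.

090°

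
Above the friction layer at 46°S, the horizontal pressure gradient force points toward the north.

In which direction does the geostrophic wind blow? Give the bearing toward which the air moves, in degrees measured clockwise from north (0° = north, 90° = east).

270°

The pressure-gradient force points toward the north (bearing 000°).
Geostrophic balance: in the Southern Hemisphere the Coriolis force deflects motion to the left, so the geostrophic wind blows 90° to the left of the pressure-gradient force (low pressure on the right).
Rotating 000° by 90° counterclockwise gives 270° — the wind blows toward the west.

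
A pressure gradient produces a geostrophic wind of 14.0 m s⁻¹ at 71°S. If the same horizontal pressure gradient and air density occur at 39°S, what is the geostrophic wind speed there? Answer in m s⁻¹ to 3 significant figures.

With the same pressure gradient and density, V_g ∝ 1/f ∝ 1/sin φ.
V₂ = V₁ · sin φ₁ / sin φ₂ = 14.0 × sin 71° / sin 39°
V₂ = 14.0 × 0.9455/0.6293 = 21.0 m s⁻¹

21.0 m s⁻¹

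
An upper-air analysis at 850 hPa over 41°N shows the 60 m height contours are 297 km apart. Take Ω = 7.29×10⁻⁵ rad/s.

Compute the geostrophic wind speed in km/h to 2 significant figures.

75 km/h

Coriolis parameter at 41°N:
f = 2Ω sin φ = 2 × 7.29×10⁻⁵ × sin 41° = 9.57×10⁻⁵ s⁻¹
Height gradient: |∂Z/∂n| = 60 m / 297000 m = 2.02×10⁻⁴
On a pressure surface, geostrophic balance gives V_g = (g/f)|∂Z/∂n|:
V_g = 9.81 × 2.02×10⁻⁴ / 9.57×10⁻⁵ = 20.7 m/s
Converting: 20.7 m/s × 3.6 = 75 km/h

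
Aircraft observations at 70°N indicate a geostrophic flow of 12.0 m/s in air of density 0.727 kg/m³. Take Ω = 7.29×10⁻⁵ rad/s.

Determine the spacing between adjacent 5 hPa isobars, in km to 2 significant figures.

420 km

Coriolis parameter at 70°N:
f = 2Ω sin φ = 2 × 7.29×10⁻⁵ × sin 70° = 1.37×10⁻⁴ s⁻¹
Geostrophic balance rearranged: |∂P/∂n| = f ρ V_g
|∂P/∂n| = 1.37×10⁻⁴ × 0.727 × 12.0 = 1.20×10⁻³ Pa/m
Isobar spacing: Δn = ΔP/|∂P/∂n| = 500 Pa / 1.20×10⁻³ Pa/m = 418322 m ≈ 420 km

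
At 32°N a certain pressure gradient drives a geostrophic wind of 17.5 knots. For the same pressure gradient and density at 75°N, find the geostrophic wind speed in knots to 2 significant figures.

9.6 knots

With the same pressure gradient and density, V_g ∝ 1/f ∝ 1/sin φ.
V₂ = V₁ · sin φ₁ / sin φ₂ = 17.5 × sin 32° / sin 75°
V₂ = 17.5 × 0.5299/0.9659 = 9.6 knots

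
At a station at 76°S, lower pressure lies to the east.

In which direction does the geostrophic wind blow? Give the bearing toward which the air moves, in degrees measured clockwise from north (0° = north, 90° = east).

000°

The pressure-gradient force points toward the east (bearing 090°).
Geostrophic balance: in the Southern Hemisphere the Coriolis force deflects motion to the left, so the geostrophic wind blows 90° to the left of the pressure-gradient force (low pressure on the right).
Rotating 090° by 90° counterclockwise gives 000° — the wind blows toward the north.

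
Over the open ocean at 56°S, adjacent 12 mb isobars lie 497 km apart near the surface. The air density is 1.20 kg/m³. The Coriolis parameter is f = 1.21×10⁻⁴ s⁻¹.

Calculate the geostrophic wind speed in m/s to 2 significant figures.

17 m/s

Pressure gradient: |∂P/∂n| = 1200 Pa / 497000 m = 2.41×10⁻³ Pa/m
Geostrophic balance (pressure-gradient force = Coriolis force):
V_g = (1/(fρ)) |∂P/∂n| = 2.41×10⁻³ / (1.21×10⁻⁴ × 1.20) = 16.6 m/s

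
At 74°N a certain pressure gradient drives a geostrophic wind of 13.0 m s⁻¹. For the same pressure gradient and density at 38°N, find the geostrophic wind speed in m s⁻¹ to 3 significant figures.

With the same pressure gradient and density, V_g ∝ 1/f ∝ 1/sin φ.
V₂ = V₁ · sin φ₁ / sin φ₂ = 13.0 × sin 74° / sin 38°
V₂ = 13.0 × 0.9613/0.6157 = 20.3 m s⁻¹

20.3 m s⁻¹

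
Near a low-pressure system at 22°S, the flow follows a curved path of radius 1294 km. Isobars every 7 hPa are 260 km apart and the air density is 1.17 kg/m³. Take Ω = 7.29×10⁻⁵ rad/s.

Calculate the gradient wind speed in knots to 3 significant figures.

57.7 knots

Coriolis parameter at 22°S:
f = 2Ω sin φ = 2 × 7.29×10⁻⁵ × sin 22° = 5.46×10⁻⁵ s⁻¹
Pressure gradient: |∂P/∂n| = 700 Pa / 260000 m = 2.69×10⁻³ Pa/m
Geostrophic speed: V_g = |∂P/∂n|/(fρ) = 2.69×10⁻³/(5.46×10⁻⁵ × 1.17) = 42.1 m/s
Around a low, centrifugal force acts outward with Coriolis, so pressure-gradient force balances both:
(1/ρ)|∂P/∂n| = fV + V²/R  →  V² + fR·V − fR·V_g = 0
With fR = 5.46×10⁻⁵ × 1294×10³ m = 70.7 m/s:
V = [−fR + √((fR)² + 4 fR V_g)]/2 = [−70.7 + √(70.7² + 4×70.7×42.1)]/2 = 29.7 m/s
Subgeostrophic (V < V_g = 42.1 m/s), as expected around a low.
Converting: 29.7 m/s × 1.944 = 57.7 knots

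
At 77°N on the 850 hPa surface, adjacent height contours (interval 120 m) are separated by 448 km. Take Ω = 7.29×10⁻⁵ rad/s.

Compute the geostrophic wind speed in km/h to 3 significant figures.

Coriolis parameter at 77°N:
f = 2Ω sin φ = 2 × 7.29×10⁻⁵ × sin 77° = 1.42×10⁻⁴ s⁻¹
Height gradient: |∂Z/∂n| = 120 m / 448000 m = 2.68×10⁻⁴
On a pressure surface, geostrophic balance gives V_g = (g/f)|∂Z/∂n|:
V_g = 9.81 × 2.68×10⁻⁴ / 1.42×10⁻⁴ = 18.5 m/s
Converting: 18.5 m/s × 3.6 = 66.6 km/h

66.6 km/h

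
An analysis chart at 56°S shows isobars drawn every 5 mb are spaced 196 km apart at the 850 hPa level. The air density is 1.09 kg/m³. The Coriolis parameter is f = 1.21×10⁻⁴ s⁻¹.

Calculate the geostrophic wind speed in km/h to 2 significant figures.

70 km/h

Pressure gradient: |∂P/∂n| = 500 Pa / 196000 m = 2.55×10⁻³ Pa/m
Geostrophic balance (pressure-gradient force = Coriolis force):
V_g = (1/(fρ)) |∂P/∂n| = 2.55×10⁻³ / (1.21×10⁻⁴ × 1.09) = 19.3 m/s
Converting: 19.3 m/s × 3.6 = 70 km/h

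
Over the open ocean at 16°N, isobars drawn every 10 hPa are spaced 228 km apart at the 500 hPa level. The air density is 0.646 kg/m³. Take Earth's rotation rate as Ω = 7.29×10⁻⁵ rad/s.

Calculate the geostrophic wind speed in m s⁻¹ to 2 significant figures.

170 m s⁻¹

Coriolis parameter at 16°N:
f = 2Ω sin φ = 2 × 7.29×10⁻⁵ × sin 16° = 4.02×10⁻⁵ s⁻¹
Pressure gradient: |∂P/∂n| = 1000 Pa / 228000 m = 4.39×10⁻³ Pa/m
Geostrophic balance (pressure-gradient force = Coriolis force):
V_g = (1/(fρ)) |∂P/∂n| = 4.39×10⁻³ / (4.02×10⁻⁵ × 0.646) = 169 m/s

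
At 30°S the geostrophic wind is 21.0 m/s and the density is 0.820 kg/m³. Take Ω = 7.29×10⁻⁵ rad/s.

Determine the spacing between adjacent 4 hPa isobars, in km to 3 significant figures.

Coriolis parameter at 30°S:
f = 2Ω sin φ = 2 × 7.29×10⁻⁵ × sin 30° = 7.29×10⁻⁵ s⁻¹
Geostrophic balance rearranged: |∂P/∂n| = f ρ V_g
|∂P/∂n| = 7.29×10⁻⁵ × 0.820 × 21.0 = 1.26×10⁻³ Pa/m
Isobar spacing: Δn = ΔP/|∂P/∂n| = 400 Pa / 1.26×10⁻³ Pa/m = 318639 m ≈ 319 km

319 km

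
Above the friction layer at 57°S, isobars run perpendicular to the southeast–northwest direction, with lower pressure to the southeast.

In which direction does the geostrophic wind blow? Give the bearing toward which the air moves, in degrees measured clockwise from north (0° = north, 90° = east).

045°

The pressure-gradient force points toward the southeast (bearing 135°).
Geostrophic balance: in the Southern Hemisphere the Coriolis force deflects motion to the left, so the geostrophic wind blows 90° to the left of the pressure-gradient force (low pressure on the right).
Rotating 135° by 90° counterclockwise gives 045° — the wind blows toward the northeast.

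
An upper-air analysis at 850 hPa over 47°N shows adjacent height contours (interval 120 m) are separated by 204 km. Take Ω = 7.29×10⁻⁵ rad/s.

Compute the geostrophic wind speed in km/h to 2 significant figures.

190 km/h

Coriolis parameter at 47°N:
f = 2Ω sin φ = 2 × 7.29×10⁻⁵ × sin 47° = 1.07×10⁻⁴ s⁻¹
Height gradient: |∂Z/∂n| = 120 m / 204000 m = 5.88×10⁻⁴
On a pressure surface, geostrophic balance gives V_g = (g/f)|∂Z/∂n|:
V_g = 9.81 × 5.88×10⁻⁴ / 1.07×10⁻⁴ = 54.1 m/s
Converting: 54.1 m/s × 3.6 = 190 km/h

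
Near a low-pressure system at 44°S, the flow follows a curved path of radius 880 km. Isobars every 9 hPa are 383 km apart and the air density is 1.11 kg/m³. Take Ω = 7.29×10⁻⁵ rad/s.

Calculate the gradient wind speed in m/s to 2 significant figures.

17 m/s

Coriolis parameter at 44°S:
f = 2Ω sin φ = 2 × 7.29×10⁻⁵ × sin 44° = 1.01×10⁻⁴ s⁻¹
Pressure gradient: |∂P/∂n| = 900 Pa / 383000 m = 2.35×10⁻³ Pa/m
Geostrophic speed: V_g = |∂P/∂n|/(fρ) = 2.35×10⁻³/(1.01×10⁻⁴ × 1.11) = 20.9 m/s
Around a low, centrifugal force acts outward with Coriolis, so pressure-gradient force balances both:
(1/ρ)|∂P/∂n| = fV + V²/R  →  V² + fR·V − fR·V_g = 0
With fR = 1.01×10⁻⁴ × 880×10³ m = 89.1 m/s:
V = [−fR + √((fR)² + 4 fR V_g)]/2 = [−89.1 + √(89.1² + 4×89.1×20.9)]/2 = 17.5 m/s
Subgeostrophic (V < V_g = 20.9 m/s), as expected around a low.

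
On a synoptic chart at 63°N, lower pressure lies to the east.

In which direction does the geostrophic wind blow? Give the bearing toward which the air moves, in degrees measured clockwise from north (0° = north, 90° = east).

180°

The pressure-gradient force points toward the east (bearing 090°).
Geostrophic balance: in the Northern Hemisphere the Coriolis force deflects motion to the right, so the geostrophic wind blows 90° to the right of the pressure-gradient force (low pressure on the left).
Rotating 090° by 90° clockwise gives 180° — the wind blows toward the south.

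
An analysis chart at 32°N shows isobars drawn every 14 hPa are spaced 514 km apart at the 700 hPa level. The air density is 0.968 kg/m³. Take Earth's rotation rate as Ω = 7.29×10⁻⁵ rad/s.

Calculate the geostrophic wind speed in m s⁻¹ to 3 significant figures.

Coriolis parameter at 32°N:
f = 2Ω sin φ = 2 × 7.29×10⁻⁵ × sin 32° = 7.73×10⁻⁵ s⁻¹
Pressure gradient: |∂P/∂n| = 1400 Pa / 514000 m = 2.72×10⁻³ Pa/m
Geostrophic balance (pressure-gradient force = Coriolis force):
V_g = (1/(fρ)) |∂P/∂n| = 2.72×10⁻³ / (7.73×10⁻⁵ × 0.968) = 36.4 m/s

36.4 m s⁻¹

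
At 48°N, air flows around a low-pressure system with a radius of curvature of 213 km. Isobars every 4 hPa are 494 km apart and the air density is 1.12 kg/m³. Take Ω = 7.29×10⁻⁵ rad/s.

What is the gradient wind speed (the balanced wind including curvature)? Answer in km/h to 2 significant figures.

Coriolis parameter at 48°N:
f = 2Ω sin φ = 2 × 7.29×10⁻⁵ × sin 48° = 1.08×10⁻⁴ s⁻¹
Pressure gradient: |∂P/∂n| = 400 Pa / 494000 m = 8.10×10⁻⁴ Pa/m
Geostrophic speed: V_g = |∂P/∂n|/(fρ) = 8.10×10⁻⁴/(1.08×10⁻⁴ × 1.12) = 6.67 m/s
Around a low, centrifugal force acts outward with Coriolis, so pressure-gradient force balances both:
(1/ρ)|∂P/∂n| = fV + V²/R  →  V² + fR·V − fR·V_g = 0
With fR = 1.08×10⁻⁴ × 213×10³ m = 23.1 m/s:
V = [−fR + √((fR)² + 4 fR V_g)]/2 = [−23.1 + √(23.1² + 4×23.1×6.67)]/2 = 5.41 m/s
Subgeostrophic (V < V_g = 6.67 m/s), as expected around a low.
Converting: 5.41 m/s × 3.6 = 19 km/h

19 km/h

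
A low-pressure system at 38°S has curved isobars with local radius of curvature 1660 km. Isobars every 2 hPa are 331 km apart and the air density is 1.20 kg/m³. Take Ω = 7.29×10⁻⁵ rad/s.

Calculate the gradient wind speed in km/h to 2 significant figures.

Coriolis parameter at 38°S:
f = 2Ω sin φ = 2 × 7.29×10⁻⁵ × sin 38° = 8.98×10⁻⁵ s⁻¹
Pressure gradient: |∂P/∂n| = 200 Pa / 331000 m = 6.04×10⁻⁴ Pa/m
Geostrophic speed: V_g = |∂P/∂n|/(fρ) = 6.04×10⁻⁴/(8.98×10⁻⁵ × 1.20) = 5.61 m/s
Around a low, centrifugal force acts outward with Coriolis, so pressure-gradient force balances both:
(1/ρ)|∂P/∂n| = fV + V²/R  →  V² + fR·V − fR·V_g = 0
With fR = 8.98×10⁻⁵ × 1660×10³ m = 149 m/s:
V = [−fR + √((fR)² + 4 fR V_g)]/2 = [−149 + √(149² + 4×149×5.61)]/2 = 5.41 m/s
Subgeostrophic (V < V_g = 5.61 m/s), as expected around a low.
Converting: 5.41 m/s × 3.6 = 19 km/h

19 km/h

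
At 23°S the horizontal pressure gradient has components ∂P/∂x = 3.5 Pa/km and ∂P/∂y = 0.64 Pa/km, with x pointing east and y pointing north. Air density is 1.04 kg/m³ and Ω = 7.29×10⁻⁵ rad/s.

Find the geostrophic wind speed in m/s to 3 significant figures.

Coriolis parameter at 23°S:
f = 2Ω sin φ = 2 × 7.29×10⁻⁵ × sin 23° = 5.70×10⁻⁵ s⁻¹
In the Southern Hemisphere f is negative: f = −5.70×10⁻⁵ s⁻¹.
Component geostrophic relations (x east, y north):
u_g = −(1/(fρ)) ∂P/∂y,  v_g = (1/(fρ)) ∂P/∂x
u_g = −(0.64×10⁻³)/(−5.70×10⁻⁵ × 1.04) = 10.8 m/s;  v_g = (3.5×10⁻³)/(−5.70×10⁻⁵ × 1.04) = −59.1 m/s
|V_g| = √(u_g² + v_g²) = 60.1 m/s

60.1 m/s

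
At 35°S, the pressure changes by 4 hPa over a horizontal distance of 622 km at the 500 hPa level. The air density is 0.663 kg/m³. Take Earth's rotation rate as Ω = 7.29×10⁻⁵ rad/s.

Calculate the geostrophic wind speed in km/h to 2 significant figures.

42 km/h

Coriolis parameter at 35°S:
f = 2Ω sin φ = 2 × 7.29×10⁻⁵ × sin 35° = 8.36×10⁻⁵ s⁻¹
Pressure gradient: |∂P/∂n| = 400 Pa / 622000 m = 6.43×10⁻⁴ Pa/m
Geostrophic balance (pressure-gradient force = Coriolis force):
V_g = (1/(fρ)) |∂P/∂n| = 6.43×10⁻⁴ / (8.36×10⁻⁵ × 0.663) = 11.6 m/s
Converting: 11.6 m/s × 3.6 = 42 km/h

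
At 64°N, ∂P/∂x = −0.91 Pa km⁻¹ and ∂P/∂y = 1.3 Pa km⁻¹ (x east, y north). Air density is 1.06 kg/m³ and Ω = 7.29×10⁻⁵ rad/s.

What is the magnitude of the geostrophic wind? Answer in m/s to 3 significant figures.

Coriolis parameter at 64°N:
f = 2Ω sin φ = 2 × 7.29×10⁻⁵ × sin 64° = 1.31×10⁻⁴ s⁻¹
Component geostrophic relations (x east, y north):
u_g = −(1/(fρ)) ∂P/∂y,  v_g = (1/(fρ)) ∂P/∂x
u_g = −(1.3×10⁻³)/(1.31×10⁻⁴ × 1.06) = −9.36 m/s;  v_g = (−0.91×10⁻³)/(1.31×10⁻⁴ × 1.06) = −6.55 m/s
|V_g| = √(u_g² + v_g²) = 11.4 m/s

11.4 m/s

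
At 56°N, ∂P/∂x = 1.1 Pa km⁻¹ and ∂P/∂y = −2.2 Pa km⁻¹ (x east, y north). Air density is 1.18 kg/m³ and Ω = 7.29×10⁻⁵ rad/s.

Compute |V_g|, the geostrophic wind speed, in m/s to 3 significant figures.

Coriolis parameter at 56°N:
f = 2Ω sin φ = 2 × 7.29×10⁻⁵ × sin 56° = 1.21×10⁻⁴ s⁻¹
Component geostrophic relations (x east, y north):
u_g = −(1/(fρ)) ∂P/∂y,  v_g = (1/(fρ)) ∂P/∂x
u_g = −(−2.2×10⁻³)/(1.21×10⁻⁴ × 1.18) = 15.4 m/s;  v_g = (1.1×10⁻³)/(1.21×10⁻⁴ × 1.18) = 7.71 m/s
|V_g| = √(u_g² + v_g²) = 17.2 m/s

17.2 m/s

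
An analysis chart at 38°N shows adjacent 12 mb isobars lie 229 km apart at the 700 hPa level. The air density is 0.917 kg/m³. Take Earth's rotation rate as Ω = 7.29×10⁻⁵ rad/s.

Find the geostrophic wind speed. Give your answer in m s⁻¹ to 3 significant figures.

Coriolis parameter at 38°N:
f = 2Ω sin φ = 2 × 7.29×10⁻⁵ × sin 38° = 8.98×10⁻⁵ s⁻¹
Pressure gradient: |∂P/∂n| = 1200 Pa / 229000 m = 5.24×10⁻³ Pa/m
Geostrophic balance (pressure-gradient force = Coriolis force):
V_g = (1/(fρ)) |∂P/∂n| = 5.24×10⁻³ / (8.98×10⁻⁵ × 0.917) = 63.7 m/s

63.7 m s⁻¹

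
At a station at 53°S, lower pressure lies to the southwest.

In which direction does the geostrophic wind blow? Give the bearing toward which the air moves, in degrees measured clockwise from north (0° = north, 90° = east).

135°

The pressure-gradient force points toward the southwest (bearing 225°).
Geostrophic balance: in the Southern Hemisphere the Coriolis force deflects motion to the left, so the geostrophic wind blows 90° to the left of the pressure-gradient force (low pressure on the right).
Rotating 225° by 90° counterclockwise gives 135° — the wind blows toward the southeast.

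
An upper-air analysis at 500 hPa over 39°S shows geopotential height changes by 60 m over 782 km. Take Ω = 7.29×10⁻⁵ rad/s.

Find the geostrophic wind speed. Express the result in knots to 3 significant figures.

Coriolis parameter at 39°S:
f = 2Ω sin φ = 2 × 7.29×10⁻⁵ × sin 39° = 9.18×10⁻⁵ s⁻¹
Height gradient: |∂Z/∂n| = 60 m / 782000 m = 7.67×10⁻⁵
On a pressure surface, geostrophic balance gives V_g = (g/f)|∂Z/∂n|:
V_g = 9.81 × 7.67×10⁻⁵ / 9.18×10⁻⁵ = 8.20 m/s
Converting: 8.20 m/s × 1.944 = 15.9 knots

15.9 knots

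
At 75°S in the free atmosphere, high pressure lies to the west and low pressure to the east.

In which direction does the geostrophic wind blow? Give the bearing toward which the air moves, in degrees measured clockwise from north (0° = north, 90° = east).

000°

The pressure-gradient force points toward the east (bearing 090°).
Geostrophic balance: in the Southern Hemisphere the Coriolis force deflects motion to the left, so the geostrophic wind blows 90° to the left of the pressure-gradient force (low pressure on the right).
Rotating 090° by 90° counterclockwise gives 000° — the wind blows toward the north.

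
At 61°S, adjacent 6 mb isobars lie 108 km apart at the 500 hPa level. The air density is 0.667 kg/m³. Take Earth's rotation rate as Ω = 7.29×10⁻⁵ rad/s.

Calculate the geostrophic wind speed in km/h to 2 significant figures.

Coriolis parameter at 61°S:
f = 2Ω sin φ = 2 × 7.29×10⁻⁵ × sin 61° = 1.28×10⁻⁴ s⁻¹
Pressure gradient: |∂P/∂n| = 600 Pa / 108000 m = 5.56×10⁻³ Pa/m
Geostrophic balance (pressure-gradient force = Coriolis force):
V_g = (1/(fρ)) |∂P/∂n| = 5.56×10⁻³ / (1.28×10⁻⁴ × 0.667) = 65.3 m/s
Converting: 65.3 m/s × 3.6 = 240 km/h

240 km/h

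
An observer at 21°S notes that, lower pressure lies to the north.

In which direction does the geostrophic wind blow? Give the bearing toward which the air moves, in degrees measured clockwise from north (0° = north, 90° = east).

270°

The pressure-gradient force points toward the north (bearing 000°).
Geostrophic balance: in the Southern Hemisphere the Coriolis force deflects motion to the left, so the geostrophic wind blows 90° to the left of the pressure-gradient force (low pressure on the right).
Rotating 000° by 90° counterclockwise gives 270° — the wind blows toward the west.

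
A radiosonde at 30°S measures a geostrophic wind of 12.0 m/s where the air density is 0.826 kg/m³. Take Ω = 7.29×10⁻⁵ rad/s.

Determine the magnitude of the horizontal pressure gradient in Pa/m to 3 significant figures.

7.23×10⁻⁴ Pa/m

Coriolis parameter at 30°S:
f = 2Ω sin φ = 2 × 7.29×10⁻⁵ × sin 30° = 7.29×10⁻⁵ s⁻¹
Geostrophic balance rearranged: |∂P/∂n| = f ρ V_g
|∂P/∂n| = 7.29×10⁻⁵ × 0.826 × 12.0 = 7.23×10⁻⁴ Pa/m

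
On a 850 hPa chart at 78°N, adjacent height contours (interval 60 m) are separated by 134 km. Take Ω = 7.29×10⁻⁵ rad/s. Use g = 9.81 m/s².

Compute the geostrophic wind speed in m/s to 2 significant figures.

Coriolis parameter at 78°N:
f = 2Ω sin φ = 2 × 7.29×10⁻⁵ × sin 78° = 1.43×10⁻⁴ s⁻¹
Height gradient: |∂Z/∂n| = 60 m / 134000 m = 4.48×10⁻⁴
On a pressure surface, geostrophic balance gives V_g = (g/f)|∂Z/∂n|:
V_g = 9.81 × 4.48×10⁻⁴ / 1.43×10⁻⁴ = 30.8 m/s

31 m/s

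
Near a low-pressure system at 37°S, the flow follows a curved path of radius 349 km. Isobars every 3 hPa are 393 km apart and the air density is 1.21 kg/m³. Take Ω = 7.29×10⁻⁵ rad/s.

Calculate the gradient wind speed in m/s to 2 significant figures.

6.0 m/s

Coriolis parameter at 37°S:
f = 2Ω sin φ = 2 × 7.29×10⁻⁵ × sin 37° = 8.77×10⁻⁵ s⁻¹
Pressure gradient: |∂P/∂n| = 300 Pa / 393000 m = 7.63×10⁻⁴ Pa/m
Geostrophic speed: V_g = |∂P/∂n|/(fρ) = 7.63×10⁻⁴/(8.77×10⁻⁵ × 1.21) = 7.19 m/s
Around a low, centrifugal force acts outward with Coriolis, so pressure-gradient force balances both:
(1/ρ)|∂P/∂n| = fV + V²/R  →  V² + fR·V − fR·V_g = 0
With fR = 8.77×10⁻⁵ × 349×10³ m = 30.6 m/s:
V = [−fR + √((fR)² + 4 fR V_g)]/2 = [−30.6 + √(30.6² + 4×30.6×7.19)]/2 = 6.01 m/s
Subgeostrophic (V < V_g = 7.19 m/s), as expected around a low.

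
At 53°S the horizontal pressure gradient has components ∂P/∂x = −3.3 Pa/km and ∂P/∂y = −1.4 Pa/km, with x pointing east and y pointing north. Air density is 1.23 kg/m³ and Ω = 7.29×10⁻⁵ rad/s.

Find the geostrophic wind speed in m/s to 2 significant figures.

25 m/s

Coriolis parameter at 53°S:
f = 2Ω sin φ = 2 × 7.29×10⁻⁵ × sin 53° = 1.16×10⁻⁴ s⁻¹
In the Southern Hemisphere f is negative: f = −1.16×10⁻⁴ s⁻¹.
Component geostrophic relations (x east, y north):
u_g = −(1/(fρ)) ∂P/∂y,  v_g = (1/(fρ)) ∂P/∂x
u_g = −(−1.4×10⁻³)/(−1.16×10⁻⁴ × 1.23) = −9.78 m/s;  v_g = (−3.3×10⁻³)/(−1.16×10⁻⁴ × 1.23) = 23.0 m/s
|V_g| = √(u_g² + v_g²) = 25.0 m/s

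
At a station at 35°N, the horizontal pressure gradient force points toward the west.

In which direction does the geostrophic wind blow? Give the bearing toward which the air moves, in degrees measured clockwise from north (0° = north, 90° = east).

The pressure-gradient force points toward the west (bearing 270°).
Geostrophic balance: in the Northern Hemisphere the Coriolis force deflects motion to the right, so the geostrophic wind blows 90° to the right of the pressure-gradient force (low pressure on the left).
Rotating 270° by 90° clockwise gives 000° — the wind blows toward the north.

000°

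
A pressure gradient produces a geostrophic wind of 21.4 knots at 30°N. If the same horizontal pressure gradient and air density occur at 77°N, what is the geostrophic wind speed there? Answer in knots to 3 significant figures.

With the same pressure gradient and density, V_g ∝ 1/f ∝ 1/sin φ.
V₂ = V₁ · sin φ₁ / sin φ₂ = 21.4 × sin 30° / sin 77°
V₂ = 21.4 × 0.5000/0.9744 = 11.0 knots

11.0 knots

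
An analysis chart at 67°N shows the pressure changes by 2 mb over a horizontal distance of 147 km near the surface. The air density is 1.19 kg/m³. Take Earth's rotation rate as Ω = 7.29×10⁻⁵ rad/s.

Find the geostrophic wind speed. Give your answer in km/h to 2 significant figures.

31 km/h

Coriolis parameter at 67°N:
f = 2Ω sin φ = 2 × 7.29×10⁻⁵ × sin 67° = 1.34×10⁻⁴ s⁻¹
Pressure gradient: |∂P/∂n| = 200 Pa / 147000 m = 1.36×10⁻³ Pa/m
Geostrophic balance (pressure-gradient force = Coriolis force):
V_g = (1/(fρ)) |∂P/∂n| = 1.36×10⁻³ / (1.34×10⁻⁴ × 1.19) = 8.52 m/s
Converting: 8.52 m/s × 3.6 = 31 km/h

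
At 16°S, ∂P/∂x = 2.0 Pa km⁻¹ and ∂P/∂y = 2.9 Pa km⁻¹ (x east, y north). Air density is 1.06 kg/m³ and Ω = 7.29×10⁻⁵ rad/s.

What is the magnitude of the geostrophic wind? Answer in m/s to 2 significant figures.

83 m/s

Coriolis parameter at 16°S:
f = 2Ω sin φ = 2 × 7.29×10⁻⁵ × sin 16° = 4.02×10⁻⁵ s⁻¹
In the Southern Hemisphere f is negative: f = −4.02×10⁻⁵ s⁻¹.
Component geostrophic relations (x east, y north):
u_g = −(1/(fρ)) ∂P/∂y,  v_g = (1/(fρ)) ∂P/∂x
u_g = −(2.9×10⁻³)/(−4.02×10⁻⁵ × 1.06) = 68.1 m/s;  v_g = (2.0×10⁻³)/(−4.02×10⁻⁵ × 1.06) = −46.9 m/s
|V_g| = √(u_g² + v_g²) = 82.7 m/s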